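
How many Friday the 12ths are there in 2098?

2

Check the 12th of each month of 2098: Jan 12: Sun, Feb 12: Wed, Mar 12: Wed, Apr 12: Sat, May 12: Mon, Jun 12: Thu, Jul 12: Sat, Aug 12: Tue, Sep 12: Fri, Oct 12: Sun, Nov 12: Wed, Dec 12: Fri.
Friday occurs in September, December — 2 months.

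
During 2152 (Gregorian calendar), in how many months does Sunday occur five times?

A month of length L has five Sundays iff its first Sunday is on day ≤ L−28 (so day 1–3 in a 31-day month, 1–2 in a 30-day month, day 1 in a leap February).
Checking each month of 2152: Jan starts Sat (31d) ✓; Feb starts Tue (29d); Mar starts Wed (31d); Apr starts Sat (30d) ✓; May starts Mon (31d); Jun starts Thu (30d); Jul starts Sat (31d) ✓; Aug starts Tue (31d); Sep starts Fri (30d); Oct starts Sun (31d) ✓; Nov starts Wed (30d); Dec starts Fri (31d) ✓.
Five-Sunday months: January, April, July, October, December → 5.

5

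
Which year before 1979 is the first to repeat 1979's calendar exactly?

Two years share a calendar iff Jan 1 falls on the same weekday and both are leap or both are common. 1979: Jan 1 is Monday, common year.
1978: Jan 1 Sunday, common
1977: Jan 1 Saturday, common
1976: Jan 1 Thursday, leap
1975: Jan 1 Wednesday, common
1974: Jan 1 Tuesday, common
1973: Jan 1 Monday, common
1973 matches on both conditions.

1973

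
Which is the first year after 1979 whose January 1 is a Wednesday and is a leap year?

1992

Jan 1 advances by 2 weekdays after a leap year and by 1 after a common year.
1979: Jan 1 is Monday.
1980: Tuesday (leap)
1981: Thursday
1982: Friday
1983: Saturday
1984: Sunday (leap)
1985: Tuesday
1986: Wednesday
1987: Thursday
1988: Friday (leap)
1989: Sunday
1990: Monday
1991: Tuesday
1992: Wednesday (leap)
1992 begins on a Wednesday and is a leap year.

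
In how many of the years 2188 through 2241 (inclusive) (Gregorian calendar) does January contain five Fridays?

25

January has 31 days; it has five Fridays when Friday falls among the first (month-length − 28) days — i.e. when January 1 is one of Friday/Thursday/Wednesday.
January 1 by year: 2188:Tue 2189:Thu✓ 2190:Fri✓ 2191:Sat 2192:Sun 2193:Tue 2194:Wed✓ 2195:Thu✓ 2196:Fri✓ 2197:Sun 2198:Mon 2199:Tue 2200:Wed✓ 2201:Thu✓ 2202:Fri✓ …(24 more)… 2227:Mon 2228:Tue 2229:Thu✓ 2230:Fri✓ 2231:Sat 2232:Sun 2233:Tue 2234:Wed✓ 2235:Thu✓ 2236:Fri✓ 2237:Sun 2238:Mon 2239:Tue 2240:Wed✓ 2241:Fri✓
Years with five Fridays: 2189, 2190, 2194, 2195, 2196, 2200, 2201, 2202, 2206, 2207, 2208, 2212, 2213, 2217, 2218, 2219, 2223, 2224, 2229, 2230, 2234, 2235, 2236, 2240, 2241 → 25.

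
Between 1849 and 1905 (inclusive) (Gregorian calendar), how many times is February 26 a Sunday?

9

Track February 26's weekday year by year (advancing +1, or +2 across a Feb 29):
  1849: Mon  1850: Tue (+1)  1851: Wed (+1)  1852: Thu (+1)  1853: Sat (+2)
  1854: Sun (+1) ✓  1855: Mon (+1)  1856: Tue (+1)  1857: Thu (+2)  1858: Fri (+1)
  1859: Sat (+1)  1860: Sun (+1) ✓  1861: Tue (+2)  1862: Wed (+1)  … (29 more years) …
  1892: Fri (+1)  1893: Sun (+2) ✓  1894: Mon (+1)  1895: Tue (+1)  1896: Wed (+1)
  1897: Fri (+2)  1898: Sat (+1)  1899: Sun (+1) ✓  1900: Mon (+1)  1901: Tue (+1)
  1902: Wed (+1)  1903: Thu (+1)  1904: Fri (+1)  1905: Sun (+2) ✓
Sunday years: 1854, 1860, 1865, 1871, 1882, 1888, 1893, 1899, 1905 — 9 in total.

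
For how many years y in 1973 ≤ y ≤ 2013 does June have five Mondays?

June has 30 days; it has five Mondays when Monday falls among the first (month-length − 28) days — i.e. when June 1 is one of Monday/Sunday.
June 1 by year: 1973:Fri 1974:Sat 1975:Sun✓ 1976:Tue 1977:Wed 1978:Thu 1979:Fri 1980:Sun✓ 1981:Mon✓ 1982:Tue 1983:Wed 1984:Fri 1985:Sat 1986:Sun✓ 1987:Mon✓ …(11 more)… 1999:Tue 2000:Thu 2001:Fri 2002:Sat 2003:Sun✓ 2004:Tue 2005:Wed 2006:Thu 2007:Fri 2008:Sun✓ 2009:Mon✓ 2010:Tue 2011:Wed 2012:Fri 2013:Sat
Years with five Mondays: 1975, 1980, 1981, 1986, 1987, 1992, 1997, 1998, 2003, 2008, 2009 → 11.

11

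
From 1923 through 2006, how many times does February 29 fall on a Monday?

3

Leap years in 1923–2006: 21 of them.
Feb 29 weekday advances by 5 (mod 7) from one leap year to the next four years later (or differs when a century non-leap intervenes).
Leap-day weekdays: 1924:Fri 1928:Wed 1932:Mon✓ 1936:Sat 1940:Thu 1944:Tue 1948:Sun 1952:Fri 1956:Wed 1960:Mon✓ 1964:Sat 1968:Thu 1972:Tue 1976:Sun 1980:Fri 1984:Wed 1988:Mon✓ 1992:Sat 1996:Thu 2000:Tue 2004:Sun
Monday: 1932, 1960, 1988 → 3.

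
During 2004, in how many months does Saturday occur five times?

A month of length L has five Saturdays iff its first Saturday is on day ≤ L−28 (so day 1–3 in a 31-day month, 1–2 in a 30-day month, day 1 in a leap February).
Checking each month of 2004: Jan starts Thu (31d) ✓; Feb starts Sun (29d); Mar starts Mon (31d); Apr starts Thu (30d); May starts Sat (31d) ✓; Jun starts Tue (30d); Jul starts Thu (31d) ✓; Aug starts Sun (31d); Sep starts Wed (30d); Oct starts Fri (31d) ✓; Nov starts Mon (30d); Dec starts Wed (31d).
Five-Saturday months: January, May, July, October → 4.

4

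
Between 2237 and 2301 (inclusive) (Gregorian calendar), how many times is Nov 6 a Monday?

Track Nov 6's weekday year by year (advancing +1, or +2 across a Feb 29):
  2237: Mon ✓  2238: Tue (+1)  2239: Wed (+1)  2240: Fri (+2)  2241: Sat (+1)
  2242: Sun (+1)  2243: Mon (+1) ✓  2244: Wed (+2)  2245: Thu (+1)  2246: Fri (+1)
  2247: Sat (+1)  2248: Mon (+2) ✓  2249: Tue (+1)  2250: Wed (+1)  … (37 more years) …
  2288: Tue (+2)  2289: Wed (+1)  2290: Thu (+1)  2291: Fri (+1)  2292: Sun (+2)
  2293: Mon (+1) ✓  2294: Tue (+1)  2295: Wed (+1)  2296: Fri (+2)  2297: Sat (+1)
  2298: Sun (+1)  2299: Mon (+1) ✓  2300: Tue (+1)  2301: Wed (+1)
Monday years: 2237, 2243, 2248, 2254, 2265, 2271, 2276, 2282, 2293, 2299 — 10 in total.

10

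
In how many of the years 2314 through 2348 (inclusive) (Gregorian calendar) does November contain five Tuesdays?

November has 30 days; it has five Tuesdays when Tuesday falls among the first (month-length − 28) days — i.e. when November 1 is one of Tuesday/Monday.
November 1 by year: 2314:Sun 2315:Mon✓ 2316:Wed 2317:Thu 2318:Fri 2319:Sat 2320:Mon✓ 2321:Tue✓ 2322:Wed 2323:Thu 2324:Sat 2325:Sun 2326:Mon✓ 2327:Tue✓ 2328:Thu …(5 more)… 2334:Thu 2335:Fri 2336:Sun 2337:Mon✓ 2338:Tue✓ 2339:Wed 2340:Fri 2341:Sat 2342:Sun 2343:Mon✓ 2344:Wed 2345:Thu 2346:Fri 2347:Sat 2348:Mon✓
Years with five Tuesdays: 2315, 2320, 2321, 2326, 2327, 2332, 2337, 2338, 2343, 2348 → 10.

10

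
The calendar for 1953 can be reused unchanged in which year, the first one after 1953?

Two years share a calendar iff Jan 1 falls on the same weekday and both are leap or both are common. 1953: Jan 1 is Thursday, common year.
1954: Jan 1 Friday, common
1955: Jan 1 Saturday, common
1956: Jan 1 Sunday, leap
1957: Jan 1 Tuesday, common
1958: Jan 1 Wednesday, common
1959: Jan 1 Thursday, common
1959 matches on both conditions.

1959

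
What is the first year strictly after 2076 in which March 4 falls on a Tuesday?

From one year to the next, a fixed date's weekday advances by 1, or by 2 when a Feb 29 lies between the two dates.
2076: March 4 is Wednesday.
2077: Thursday (+1)
2078: Friday (+1)
2079: Saturday (+1)
2080: Monday (+2)
2081: Tuesday (+1)
March 4 falls on a Tuesday in 2081.

2081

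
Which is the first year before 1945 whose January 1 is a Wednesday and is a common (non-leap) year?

1941

Jan 1 advances by 2 weekdays after a leap year and by 1 after a common year.
1945: Jan 1 is Monday.
1944: Saturday (leap)
1943: Friday
1942: Thursday
1941: Wednesday
1941 begins on a Wednesday and is a common year.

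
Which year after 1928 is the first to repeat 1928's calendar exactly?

Two years share a calendar iff Jan 1 falls on the same weekday and both are leap or both are common. 1928: Jan 1 is Sunday, leap year.
1929: Jan 1 Tuesday, common
1930: Jan 1 Wednesday, common
1931: Jan 1 Thursday, common
1932: Jan 1 Friday, leap
1933: Jan 1 Sunday, common
1934: Jan 1 Monday, common
1935: Jan 1 Tuesday, common
1936: Jan 1 Wednesday, leap
1937: Jan 1 Friday, common
1938: Jan 1 Saturday, common
1939: Jan 1 Sunday, common
1940: Jan 1 Monday, leap
1941: Jan 1 Wednesday, common
1942: Jan 1 Thursday, common
1943: Jan 1 Friday, common
1944: Jan 1 Saturday, leap
1945: Jan 1 Monday, common
1946: Jan 1 Tuesday, common
1947: Jan 1 Wednesday, common
1948: Jan 1 Thursday, leap
1949: Jan 1 Saturday, common
1950: Jan 1 Sunday, common
1951: Jan 1 Monday, common
1952: Jan 1 Tuesday, leap
1953: Jan 1 Thursday, common
1954: Jan 1 Friday, common
1955: Jan 1 Saturday, common
1956: Jan 1 Sunday, leap
1956 matches on both conditions.

1956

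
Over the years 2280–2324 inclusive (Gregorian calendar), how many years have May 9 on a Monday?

7

Track May 9's weekday year by year (advancing +1, or +2 across a Feb 29):
  2280: Sun  2281: Mon (+1) ✓  2282: Tue (+1)  2283: Wed (+1)  2284: Fri (+2)
  2285: Sat (+1)  2286: Sun (+1)  2287: Mon (+1) ✓  2288: Wed (+2)  2289: Thu (+1)
  2290: Fri (+1)  2291: Sat (+1)  2292: Mon (+2) ✓  2293: Tue (+1)  … (17 more years) …
  2311: Tue (+1)  2312: Thu (+2)  2313: Fri (+1)  2314: Sat (+1)  2315: Sun (+1)
  2316: Tue (+2)  2317: Wed (+1)  2318: Thu (+1)  2319: Fri (+1)  2320: Sun (+2)
  2321: Mon (+1) ✓  2322: Tue (+1)  2323: Wed (+1)  2324: Fri (+2)
Monday years: 2281, 2287, 2292, 2298, 2304, 2310, 2321 — 7 in total.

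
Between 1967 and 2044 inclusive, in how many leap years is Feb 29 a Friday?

Leap years in 1967–2044: 20 of them.
Feb 29 weekday advances by 5 (mod 7) from one leap year to the next four years later (or differs when a century non-leap intervenes).
Leap-day weekdays: 1968:Thu 1972:Tue 1976:Sun 1980:Fri✓ 1984:Wed 1988:Mon 1992:Sat 1996:Thu 2000:Tue 2004:Sun 2008:Fri✓ 2012:Wed 2016:Mon 2020:Sat 2024:Thu 2028:Tue 2032:Sun 2036:Fri✓ 2040:Wed 2044:Mon
Friday: 1980, 2008, 2036 → 3.

3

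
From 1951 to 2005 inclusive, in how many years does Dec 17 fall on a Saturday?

Track Dec 17's weekday year by year (advancing +1, or +2 across a Feb 29):
  1951: Mon  1952: Wed (+2)  1953: Thu (+1)  1954: Fri (+1)  1955: Sat (+1) ✓
  1956: Mon (+2)  1957: Tue (+1)  1958: Wed (+1)  1959: Thu (+1)  1960: Sat (+2) ✓
  1961: Sun (+1)  1962: Mon (+1)  1963: Tue (+1)  1964: Thu (+2)  … (27 more years) …
  1992: Thu (+2)  1993: Fri (+1)  1994: Sat (+1) ✓  1995: Sun (+1)  1996: Tue (+2)
  1997: Wed (+1)  1998: Thu (+1)  1999: Fri (+1)  2000: Sun (+2)  2001: Mon (+1)
  2002: Tue (+1)  2003: Wed (+1)  2004: Fri (+2)  2005: Sat (+1) ✓
Saturday years: 1955, 1960, 1966, 1977, 1983, 1988, 1994, 2005 — 8 in total.

8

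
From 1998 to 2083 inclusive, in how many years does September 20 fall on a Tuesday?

Track September 20's weekday year by year (advancing +1, or +2 across a Feb 29):
  1998: Sun  1999: Mon (+1)  2000: Wed (+2)  2001: Thu (+1)  2002: Fri (+1)
  2003: Sat (+1)  2004: Mon (+2)  2005: Tue (+1) ✓  2006: Wed (+1)  2007: Thu (+1)
  2008: Sat (+2)  2009: Sun (+1)  2010: Mon (+1)  2011: Tue (+1) ✓  … (58 more years) …
  2070: Sat (+1)  2071: Sun (+1)  2072: Tue (+2) ✓  2073: Wed (+1)  2074: Thu (+1)
  2075: Fri (+1)  2076: Sun (+2)  2077: Mon (+1)  2078: Tue (+1) ✓  2079: Wed (+1)
  2080: Fri (+2)  2081: Sat (+1)  2082: Sun (+1)  2083: Mon (+1)
Tuesday years: 2005, 2011, 2016, 2022, 2033, 2039, 2044, 2050, 2061, 2067, 2072, 2078 — 12 in total.

12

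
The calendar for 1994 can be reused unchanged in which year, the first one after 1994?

2005

Two years share a calendar iff Jan 1 falls on the same weekday and both are leap or both are common. 1994: Jan 1 is Saturday, common year.
1995: Jan 1 Sunday, common
1996: Jan 1 Monday, leap
1997: Jan 1 Wednesday, common
1998: Jan 1 Thursday, common
1999: Jan 1 Friday, common
2000: Jan 1 Saturday, leap
2001: Jan 1 Monday, common
2002: Jan 1 Tuesday, common
2003: Jan 1 Wednesday, common
2004: Jan 1 Thursday, leap
2005: Jan 1 Saturday, common
2005 matches on both conditions.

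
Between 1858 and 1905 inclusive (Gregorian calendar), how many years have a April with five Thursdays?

13

April has 30 days; it has five Thursdays when Thursday falls among the first (month-length − 28) days — i.e. when April 1 is one of Thursday/Wednesday.
April 1 by year: 1858:Thu✓ 1859:Fri 1860:Sun 1861:Mon 1862:Tue 1863:Wed✓ 1864:Fri 1865:Sat 1866:Sun 1867:Mon 1868:Wed✓ 1869:Thu✓ 1870:Fri 1871:Sat 1872:Mon …(18 more)… 1891:Wed✓ 1892:Fri 1893:Sat 1894:Sun 1895:Mon 1896:Wed✓ 1897:Thu✓ 1898:Fri 1899:Sat 1900:Sun 1901:Mon 1902:Tue 1903:Wed✓ 1904:Fri 1905:Sat
Years with five Thursdays: 1858, 1863, 1868, 1869, 1874, 1875, 1880, 1885, 1886, 1891, 1896, 1897, 1903 → 13.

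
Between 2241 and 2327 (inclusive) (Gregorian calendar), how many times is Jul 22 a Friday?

Track Jul 22's weekday year by year (advancing +1, or +2 across a Feb 29):
  2241: Thu  2242: Fri (+1) ✓  2243: Sat (+1)  2244: Mon (+2)  2245: Tue (+1)
  2246: Wed (+1)  2247: Thu (+1)  2248: Sat (+2)  2249: Sun (+1)  2250: Mon (+1)
  2251: Tue (+1)  2252: Thu (+2)  2253: Fri (+1) ✓  2254: Sat (+1)  … (59 more years) …
  2314: Wed (+1)  2315: Thu (+1)  2316: Sat (+2)  2317: Sun (+1)  2318: Mon (+1)
  2319: Tue (+1)  2320: Thu (+2)  2321: Fri (+1) ✓  2322: Sat (+1)  2323: Sun (+1)
  2324: Tue (+2)  2325: Wed (+1)  2326: Thu (+1)  2327: Fri (+1) ✓
Friday years: 2242, 2253, 2259, 2264, 2270, 2281, 2287, 2292, 2298, 2304, 2310, 2321, 2327 — 13 in total.

13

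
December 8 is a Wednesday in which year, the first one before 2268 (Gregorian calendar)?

From one year to the next, a fixed date's weekday advances by 1, or by 2 when a Feb 29 lies between the two dates.
2268: December 8 is Tuesday.
2267: Sunday (−2)
2266: Saturday (−1)
2265: Friday (−1)
2264: Thursday (−1)
2263: Tuesday (−2)
2262: Monday (−1)
2261: Sunday (−1)
2260: Saturday (−1)
2259: Thursday (−2)
2258: Wednesday (−1)
December 8 falls on a Wednesday in 2258.

2258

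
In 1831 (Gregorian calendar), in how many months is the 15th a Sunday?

Check the 15th of each month of 1831: Jan 15: Sat, Feb 15: Tue, Mar 15: Tue, Apr 15: Fri, May 15: Sun, Jun 15: Wed, Jul 15: Fri, Aug 15: Mon, Sep 15: Thu, Oct 15: Sat, Nov 15: Tue, Dec 15: Thu.
Sunday occurs in May — 1 month.

1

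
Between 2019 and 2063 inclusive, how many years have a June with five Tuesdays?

June has 30 days; it has five Tuesdays when Tuesday falls among the first (month-length − 28) days — i.e. when June 1 is one of Tuesday/Monday.
June 1 by year: 2019:Sat 2020:Mon✓ 2021:Tue✓ 2022:Wed 2023:Thu 2024:Sat 2025:Sun 2026:Mon✓ 2027:Tue✓ 2028:Thu 2029:Fri 2030:Sat 2031:Sun 2032:Tue✓ 2033:Wed …(15 more)… 2049:Tue✓ 2050:Wed 2051:Thu 2052:Sat 2053:Sun 2054:Mon✓ 2055:Tue✓ 2056:Thu 2057:Fri 2058:Sat 2059:Sun 2060:Tue✓ 2061:Wed 2062:Thu 2063:Fri
Years with five Tuesdays: 2020, 2021, 2026, 2027, 2032, 2037, 2038, 2043, 2048, 2049, 2054, 2055, 2060 → 13.

13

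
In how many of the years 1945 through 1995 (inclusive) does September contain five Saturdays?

September has 30 days; it has five Saturdays when Saturday falls among the first (month-length − 28) days — i.e. when September 1 is one of Saturday/Friday.
September 1 by year: 1945:Sat✓ 1946:Sun 1947:Mon 1948:Wed 1949:Thu 1950:Fri✓ 1951:Sat✓ 1952:Mon 1953:Tue 1954:Wed 1955:Thu 1956:Sat✓ 1957:Sun 1958:Mon 1959:Tue …(21 more)… 1981:Tue 1982:Wed 1983:Thu 1984:Sat✓ 1985:Sun 1986:Mon 1987:Tue 1988:Thu 1989:Fri✓ 1990:Sat✓ 1991:Sun 1992:Tue 1993:Wed 1994:Thu 1995:Fri✓
Years with five Saturdays: 1945, 1950, 1951, 1956, 1961, 1962, 1967, 1972, 1973, 1978, 1979, 1984, 1989, 1990, 1995 → 15.

15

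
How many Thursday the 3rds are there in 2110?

Check the 3rd of each month of 2110: Jan 3: Fri, Feb 3: Mon, Mar 3: Mon, Apr 3: Thu, May 3: Sat, Jun 3: Tue, Jul 3: Thu, Aug 3: Sun, Sep 3: Wed, Oct 3: Fri, Nov 3: Mon, Dec 3: Wed.
Thursday occurs in April, July — 2 months.

2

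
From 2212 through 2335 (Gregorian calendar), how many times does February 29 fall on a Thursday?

Leap years in 2212–2335: 30 of them.
Feb 29 weekday advances by 5 (mod 7) from one leap year to the next four years later (or differs when a century non-leap intervenes).
Leap-day weekdays: 2212:Sat 2216:Thu✓ 2220:Tue 2224:Sun 2228:Fri 2232:Wed 2236:Mon 2240:Sat 2244:Thu✓ 2248:Tue 2252:Sun 2256:Fri 2260:Wed …(4 more)… 2280:Sun 2284:Fri 2288:Wed 2292:Mon 2296:Sat 2304:Mon 2308:Sat 2312:Thu✓ 2316:Tue 2320:Sun 2324:Fri 2328:Wed 2332:Mon
Thursday: 2216, 2244, 2272, 2312 → 4.

4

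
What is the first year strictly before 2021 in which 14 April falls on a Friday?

2017

From one year to the next, a fixed date's weekday advances by 1, or by 2 when a Feb 29 lies between the two dates.
2021: April 14 is Wednesday.
2020: Tuesday (−1)
2019: Sunday (−2)
2018: Saturday (−1)
2017: Friday (−1)
14 April falls on a Friday in 2017.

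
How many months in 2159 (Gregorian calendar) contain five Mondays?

A month of length L has five Mondays iff its first Monday is on day ≤ L−28 (so day 1–3 in a 31-day month, 1–2 in a 30-day month, day 1 in a leap February).
Checking each month of 2159: Jan starts Mon (31d) ✓; Feb starts Thu (28d); Mar starts Thu (31d); Apr starts Sun (30d) ✓; May starts Tue (31d); Jun starts Fri (30d); Jul starts Sun (31d) ✓; Aug starts Wed (31d); Sep starts Sat (30d); Oct starts Mon (31d) ✓; Nov starts Thu (30d); Dec starts Sat (31d) ✓.
Five-Monday months: January, April, July, October, December → 5.

5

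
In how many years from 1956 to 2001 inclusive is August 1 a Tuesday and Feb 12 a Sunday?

5

Check each year's weekday for August 1 and Feb 12:
  1956: Wed/Sun  1957: Thu/Tue  1958: Fri/Wed  1959: Sat/Thu  1960: Mon/Fri  1961: Tue/Sun ✓  1962: Wed/Mon  1963: Thu/Tue  1964: Sat/Wed  1965: Sun/Fri  1966: Mon/Sat  1967: Tue/Sun ✓  1968: Thu/Mon  1969: Fri/Wed  …(18 more)…  1988: Mon/Fri  1989: Tue/Sun ✓  1990: Wed/Mon  1991: Thu/Tue  1992: Sat/Wed  1993: Sun/Fri  1994: Mon/Sat  1995: Tue/Sun ✓  1996: Thu/Mon  1997: Fri/Wed  1998: Sat/Thu  1999: Sun/Fri  2000: Tue/Sat  2001: Wed/Mon
Both conditions hold in: 1961, 1967, 1978, 1989, 1995 — 5.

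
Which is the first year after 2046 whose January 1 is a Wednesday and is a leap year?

Jan 1 advances by 2 weekdays after a leap year and by 1 after a common year.
2046: Jan 1 is Monday.
2047: Tuesday
2048: Wednesday (leap)
2048 begins on a Wednesday and is a leap year.

2048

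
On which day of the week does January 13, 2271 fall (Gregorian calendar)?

Friday

January 1, 2271 is a Sunday.
January 13 is day 13 of the year, i.e. 12 days after Jan 1.
12 mod 7 = 5, so advance 5 weekdays from Sunday: Friday.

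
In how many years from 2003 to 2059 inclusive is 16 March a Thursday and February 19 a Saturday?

Check each year's weekday for 16 March and February 19:
  2003: Sun/Wed  2004: Tue/Thu  2005: Wed/Sat  2006: Thu/Sun  2007: Fri/Mon  2008: Sun/Tue  2009: Mon/Thu  2010: Tue/Fri  2011: Wed/Sat  2012: Fri/Sun  2013: Sat/Tue  2014: Sun/Wed  2015: Mon/Thu  2016: Wed/Fri  …(29 more)…  2046: Fri/Mon  2047: Sat/Tue  2048: Mon/Wed  2049: Tue/Fri  2050: Wed/Sat  2051: Thu/Sun  2052: Sat/Mon  2053: Sun/Wed  2054: Mon/Thu  2055: Tue/Fri  2056: Thu/Sat ✓  2057: Fri/Mon  2058: Sat/Tue  2059: Sun/Wed
Both conditions hold in: 2028, 2056 — 2.

2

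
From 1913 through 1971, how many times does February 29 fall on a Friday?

2

Leap years in 1913–1971: 14 of them.
Feb 29 weekday advances by 5 (mod 7) from one leap year to the next four years later (or differs when a century non-leap intervenes).
Leap-day weekdays: 1916:Tue 1920:Sun 1924:Fri✓ 1928:Wed 1932:Mon 1936:Sat 1940:Thu 1944:Tue 1948:Sun 1952:Fri✓ 1956:Wed 1960:Mon 1964:Sat 1968:Thu
Friday: 1924, 1952 → 2.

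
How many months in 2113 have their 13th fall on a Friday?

Check the 13th of each month of 2113: Jan 13: Fri, Feb 13: Mon, Mar 13: Mon, Apr 13: Thu, May 13: Sat, Jun 13: Tue, Jul 13: Thu, Aug 13: Sun, Sep 13: Wed, Oct 13: Fri, Nov 13: Mon, Dec 13: Wed.
Friday occurs in January, October — 2 months.

2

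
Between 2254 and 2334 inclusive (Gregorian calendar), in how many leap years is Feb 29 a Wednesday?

3

Leap years in 2254–2334: 19 of them.
Feb 29 weekday advances by 5 (mod 7) from one leap year to the next four years later (or differs when a century non-leap intervenes).
Leap-day weekdays: 2256:Fri 2260:Wed✓ 2264:Mon 2268:Sat 2272:Thu 2276:Tue 2280:Sun 2284:Fri 2288:Wed✓ 2292:Mon 2296:Sat 2304:Mon 2308:Sat 2312:Thu 2316:Tue 2320:Sun 2324:Fri 2328:Wed✓ 2332:Mon
Wednesday: 2260, 2288, 2328 → 3.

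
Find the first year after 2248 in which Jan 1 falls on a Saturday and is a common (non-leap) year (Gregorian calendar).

Jan 1 advances by 2 weekdays after a leap year and by 1 after a common year.
2248: Jan 1 is Saturday (leap).
2249: Monday
2250: Tuesday
2251: Wednesday
2252: Thursday (leap)
2253: Saturday
2253 begins on a Saturday and is a common year.

2253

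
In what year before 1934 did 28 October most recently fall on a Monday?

From one year to the next, a fixed date's weekday advances by 1, or by 2 when a Feb 29 lies between the two dates.
1934: October 28 is Sunday.
1933: Saturday (−1)
1932: Friday (−1)
1931: Wednesday (−2)
1930: Tuesday (−1)
1929: Monday (−1)
28 October falls on a Monday in 1929.

1929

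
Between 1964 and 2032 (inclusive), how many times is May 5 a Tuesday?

10

Track May 5's weekday year by year (advancing +1, or +2 across a Feb 29):
  1964: Tue ✓  1965: Wed (+1)  1966: Thu (+1)  1967: Fri (+1)  1968: Sun (+2)
  1969: Mon (+1)  1970: Tue (+1) ✓  1971: Wed (+1)  1972: Fri (+2)  1973: Sat (+1)
  1974: Sun (+1)  1975: Mon (+1)  1976: Wed (+2)  1977: Thu (+1)  … (41 more years) …
  2019: Sun (+1)  2020: Tue (+2) ✓  2021: Wed (+1)  2022: Thu (+1)  2023: Fri (+1)
  2024: Sun (+2)  2025: Mon (+1)  2026: Tue (+1) ✓  2027: Wed (+1)  2028: Fri (+2)
  2029: Sat (+1)  2030: Sun (+1)  2031: Mon (+1)  2032: Wed (+2)
Tuesday years: 1964, 1970, 1981, 1987, 1992, 1998, 2009, 2015, 2020, 2026 — 10 in total.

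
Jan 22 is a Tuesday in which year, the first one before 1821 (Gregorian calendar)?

1811

From one year to the next, a fixed date's weekday advances by 1, or by 2 when a Feb 29 lies between the two dates.
1821: January 22 is Monday.
1820: Saturday (−2)
1819: Friday (−1)
1818: Thursday (−1)
1817: Wednesday (−1)
1816: Monday (−2)
1815: Sunday (−1)
1814: Saturday (−1)
1813: Friday (−1)
1812: Wednesday (−2)
1811: Tuesday (−1)
Jan 22 falls on a Tuesday in 1811.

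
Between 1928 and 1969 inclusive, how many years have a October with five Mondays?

18

October has 31 days; it has five Mondays when Monday falls among the first (month-length − 28) days — i.e. when October 1 is one of Monday/Sunday/Saturday.
October 1 by year: 1928:Mon✓ 1929:Tue 1930:Wed 1931:Thu 1932:Sat✓ 1933:Sun✓ 1934:Mon✓ 1935:Tue 1936:Thu 1937:Fri 1938:Sat✓ 1939:Sun✓ 1940:Tue 1941:Wed 1942:Thu …(12 more)… 1955:Sat✓ 1956:Mon✓ 1957:Tue 1958:Wed 1959:Thu 1960:Sat✓ 1961:Sun✓ 1962:Mon✓ 1963:Tue 1964:Thu 1965:Fri 1966:Sat✓ 1967:Sun✓ 1968:Tue 1969:Wed
Years with five Mondays: 1928, 1932, 1933, 1934, 1938, 1939, 1944, 1945, 1949, 1950, 1951, 1955, 1956, 1960, 1961, 1962, 1966, 1967 → 18.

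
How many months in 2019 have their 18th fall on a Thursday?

2

Check the 18th of each month of 2019: Jan 18: Fri, Feb 18: Mon, Mar 18: Mon, Apr 18: Thu, May 18: Sat, Jun 18: Tue, Jul 18: Thu, Aug 18: Sun, Sep 18: Wed, Oct 18: Fri, Nov 18: Mon, Dec 18: Wed.
Thursday occurs in April, July — 2 months.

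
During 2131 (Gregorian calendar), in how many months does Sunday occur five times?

4

A month of length L has five Sundays iff its first Sunday is on day ≤ L−28 (so day 1–3 in a 31-day month, 1–2 in a 30-day month, day 1 in a leap February).
Checking each month of 2131: Jan starts Mon (31d); Feb starts Thu (28d); Mar starts Thu (31d); Apr starts Sun (30d) ✓; May starts Tue (31d); Jun starts Fri (30d); Jul starts Sun (31d) ✓; Aug starts Wed (31d); Sep starts Sat (30d) ✓; Oct starts Mon (31d); Nov starts Thu (30d); Dec starts Sat (31d) ✓.
Five-Sunday months: April, July, September, December → 4.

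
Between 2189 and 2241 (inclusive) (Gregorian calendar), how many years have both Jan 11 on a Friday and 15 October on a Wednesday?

Check each year's weekday for Jan 11 and 15 October:
  2189: Sun/Thu  2190: Mon/Fri  2191: Tue/Sat  2192: Wed/Mon  2193: Fri/Tue  2194: Sat/Wed  2195: Sun/Thu  2196: Mon/Sat  2197: Wed/Sun  2198: Thu/Mon  2199: Fri/Tue  2200: Sat/Wed  2201: Sun/Thu  2202: Mon/Fri  …(25 more)…  2228: Fri/Wed ✓  2229: Sun/Thu  2230: Mon/Fri  2231: Tue/Sat  2232: Wed/Mon  2233: Fri/Tue  2234: Sat/Wed  2235: Sun/Thu  2236: Mon/Sat  2237: Wed/Sun  2238: Thu/Mon  2239: Fri/Tue  2240: Sat/Thu  2241: Mon/Fri
Both conditions hold in: 2228 — 1.

1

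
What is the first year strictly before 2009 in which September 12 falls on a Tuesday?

From one year to the next, a fixed date's weekday advances by 1, or by 2 when a Feb 29 lies between the two dates.
2009: September 12 is Saturday.
2008: Friday (−1)
2007: Wednesday (−2)
2006: Tuesday (−1)
September 12 falls on a Tuesday in 2006.

2006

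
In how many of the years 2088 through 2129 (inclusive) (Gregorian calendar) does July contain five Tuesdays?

17

July has 31 days; it has five Tuesdays when Tuesday falls among the first (month-length − 28) days — i.e. when July 1 is one of Tuesday/Monday/Sunday.
July 1 by year: 2088:Thu 2089:Fri 2090:Sat 2091:Sun✓ 2092:Tue✓ 2093:Wed 2094:Thu 2095:Fri 2096:Sun✓ 2097:Mon✓ 2098:Tue✓ 2099:Wed 2100:Thu 2101:Fri 2102:Sat …(12 more)… 2115:Mon✓ 2116:Wed 2117:Thu 2118:Fri 2119:Sat 2120:Mon✓ 2121:Tue✓ 2122:Wed 2123:Thu 2124:Sat 2125:Sun✓ 2126:Mon✓ 2127:Tue✓ 2128:Thu 2129:Fri
Years with five Tuesdays: 2091, 2092, 2096, 2097, 2098, 2103, 2104, 2108, 2109, 2110, 2114, 2115, 2120, 2121, 2125, 2126, 2127 → 17.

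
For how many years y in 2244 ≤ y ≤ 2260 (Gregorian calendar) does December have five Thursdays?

December has 31 days; it has five Thursdays when Thursday falls among the first (month-length − 28) days — i.e. when December 1 is one of Thursday/Wednesday/Tuesday.
December 1 by year: 2244:Sun 2245:Mon 2246:Tue✓ 2247:Wed✓ 2248:Fri 2249:Sat 2250:Sun 2251:Mon 2252:Wed✓ 2253:Thu✓ 2254:Fri 2255:Sat 2256:Mon 2257:Tue✓ 2258:Wed✓ 2259:Thu✓ 2260:Sat
Years with five Thursdays: 2246, 2247, 2252, 2253, 2257, 2258, 2259 → 7.

7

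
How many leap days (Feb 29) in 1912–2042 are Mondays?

4

Leap years in 1912–2042: 33 of them.
Feb 29 weekday advances by 5 (mod 7) from one leap year to the next four years later (or differs when a century non-leap intervenes).
Leap-day weekdays: 1912:Thu 1916:Tue 1920:Sun 1924:Fri 1928:Wed 1932:Mon✓ 1936:Sat 1940:Thu 1944:Tue 1948:Sun 1952:Fri 1956:Wed 1960:Mon✓ …(7 more)… 1992:Sat 1996:Thu 2000:Tue 2004:Sun 2008:Fri 2012:Wed 2016:Mon✓ 2020:Sat 2024:Thu 2028:Tue 2032:Sun 2036:Fri 2040:Wed
Monday: 1932, 1960, 1988, 2016 → 4.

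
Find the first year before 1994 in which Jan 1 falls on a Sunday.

Jan 1 advances by 2 weekdays after a leap year and by 1 after a common year.
1994: Jan 1 is Saturday.
1993: Friday
1992: Wednesday (leap)
1991: Tuesday
1990: Monday
1989: Sunday
1989 begins on a Sunday

1989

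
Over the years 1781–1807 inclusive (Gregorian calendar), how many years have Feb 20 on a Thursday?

4

Track Feb 20's weekday year by year (advancing +1, or +2 across a Feb 29):
  1781: Tue  1782: Wed (+1)  1783: Thu (+1) ✓  1784: Fri (+1)  1785: Sun (+2)
  1786: Mon (+1)  1787: Tue (+1)  1788: Wed (+1)  1789: Fri (+2)  1790: Sat (+1)
  1791: Sun (+1)  1792: Mon (+1)  1793: Wed (+2)  1794: Thu (+1) ✓  1795: Fri (+1)
  1796: Sat (+1)  1797: Mon (+2)  1798: Tue (+1)  1799: Wed (+1)  1800: Thu (+1) ✓
  1801: Fri (+1)  1802: Sat (+1)  1803: Sun (+1)  1804: Mon (+1)  1805: Wed (+2)
  1806: Thu (+1) ✓  1807: Fri (+1)
Thursday years: 1783, 1794, 1800, 1806 — 4 in total.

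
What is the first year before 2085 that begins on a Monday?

Jan 1 advances by 2 weekdays after a leap year and by 1 after a common year.
2085: Jan 1 is Monday.
2084: Saturday (leap)
2083: Friday
2082: Thursday
2081: Wednesday
2080: Monday (leap)
2080 begins on a Monday

2080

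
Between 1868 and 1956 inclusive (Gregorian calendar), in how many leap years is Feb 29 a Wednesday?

Leap years in 1868–1956: 22 of them.
Feb 29 weekday advances by 5 (mod 7) from one leap year to the next four years later (or differs when a century non-leap intervenes).
Leap-day weekdays: 1868:Sat 1872:Thu 1876:Tue 1880:Sun 1884:Fri 1888:Wed✓ 1892:Mon 1896:Sat 1904:Mon 1908:Sat 1912:Thu 1916:Tue 1920:Sun 1924:Fri 1928:Wed✓ 1932:Mon 1936:Sat 1940:Thu 1944:Tue 1948:Sun 1952:Fri 1956:Wed✓
Wednesday: 1888, 1928, 1956 → 3.

3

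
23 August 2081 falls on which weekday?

Saturday

January 1, 2081 is a Wednesday.
August 23 is day 235 of the year, i.e. 234 days after Jan 1.
234 mod 7 = 3, so advance 3 weekdays from Wednesday: Saturday.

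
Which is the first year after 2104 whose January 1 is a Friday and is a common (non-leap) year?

2106

Jan 1 advances by 2 weekdays after a leap year and by 1 after a common year.
2104: Jan 1 is Tuesday (leap).
2105: Thursday
2106: Friday
2106 begins on a Friday and is a common year.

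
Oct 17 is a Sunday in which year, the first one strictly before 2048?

2038

From one year to the next, a fixed date's weekday advances by 1, or by 2 when a Feb 29 lies between the two dates.
2048: October 17 is Saturday.
2047: Thursday (−2)
2046: Wednesday (−1)
2045: Tuesday (−1)
2044: Monday (−1)
2043: Saturday (−2)
2042: Friday (−1)
2041: Thursday (−1)
2040: Wednesday (−1)
2039: Monday (−2)
2038: Sunday (−1)
Oct 17 falls on a Sunday in 2038.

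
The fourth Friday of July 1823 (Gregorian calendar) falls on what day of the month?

25

July 1, 1823 is a Tuesday, so the first Friday is the 4th.
The fourth Friday is 4 + 21 = 25.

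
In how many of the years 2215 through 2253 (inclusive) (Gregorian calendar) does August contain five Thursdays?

17

August has 31 days; it has five Thursdays when Thursday falls among the first (month-length − 28) days — i.e. when August 1 is one of Thursday/Wednesday/Tuesday.
August 1 by year: 2215:Tue✓ 2216:Thu✓ 2217:Fri 2218:Sat 2219:Sun 2220:Tue✓ 2221:Wed✓ 2222:Thu✓ 2223:Fri 2224:Sun 2225:Mon 2226:Tue✓ 2227:Wed✓ 2228:Fri 2229:Sat …(9 more)… 2239:Thu✓ 2240:Sat 2241:Sun 2242:Mon 2243:Tue✓ 2244:Thu✓ 2245:Fri 2246:Sat 2247:Sun 2248:Tue✓ 2249:Wed✓ 2250:Thu✓ 2251:Fri 2252:Sun 2253:Mon
Years with five Thursdays: 2215, 2216, 2220, 2221, 2222, 2226, 2227, 2232, 2233, 2237, 2238, 2239, 2243, 2244, 2248, 2249, 2250 → 17.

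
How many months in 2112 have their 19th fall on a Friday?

2

Check the 19th of each month of 2112: Jan 19: Tue, Feb 19: Fri, Mar 19: Sat, Apr 19: Tue, May 19: Thu, Jun 19: Sun, Jul 19: Tue, Aug 19: Fri, Sep 19: Mon, Oct 19: Wed, Nov 19: Sat, Dec 19: Mon.
Friday occurs in February, August — 2 months.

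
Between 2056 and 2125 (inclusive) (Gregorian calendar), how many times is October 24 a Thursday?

9

Track October 24's weekday year by year (advancing +1, or +2 across a Feb 29):
  2056: Tue  2057: Wed (+1)  2058: Thu (+1) ✓  2059: Fri (+1)  2060: Sun (+2)
  2061: Mon (+1)  2062: Tue (+1)  2063: Wed (+1)  2064: Fri (+2)  2065: Sat (+1)
  2066: Sun (+1)  2067: Mon (+1)  2068: Wed (+2)  2069: Thu (+1) ✓  … (42 more years) …
  2112: Mon (+2)  2113: Tue (+1)  2114: Wed (+1)  2115: Thu (+1) ✓  2116: Sat (+2)
  2117: Sun (+1)  2118: Mon (+1)  2119: Tue (+1)  2120: Thu (+2) ✓  2121: Fri (+1)
  2122: Sat (+1)  2123: Sun (+1)  2124: Tue (+2)  2125: Wed (+1)
Thursday years: 2058, 2069, 2075, 2080, 2086, 2097, 2109, 2115, 2120 — 9 in total.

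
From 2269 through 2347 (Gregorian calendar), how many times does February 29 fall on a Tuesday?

3

Leap years in 2269–2347: 18 of them.
Feb 29 weekday advances by 5 (mod 7) from one leap year to the next four years later (or differs when a century non-leap intervenes).
Leap-day weekdays: 2272:Thu 2276:Tue✓ 2280:Sun 2284:Fri 2288:Wed 2292:Mon 2296:Sat 2304:Mon 2308:Sat 2312:Thu 2316:Tue✓ 2320:Sun 2324:Fri 2328:Wed 2332:Mon 2336:Sat 2340:Thu 2344:Tue✓
Tuesday: 2276, 2316, 2344 → 3.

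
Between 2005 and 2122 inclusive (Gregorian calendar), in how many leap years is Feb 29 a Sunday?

Leap years in 2005–2122: 28 of them.
Feb 29 weekday advances by 5 (mod 7) from one leap year to the next four years later (or differs when a century non-leap intervenes).
Leap-day weekdays: 2008:Fri 2012:Wed 2016:Mon 2020:Sat 2024:Thu 2028:Tue 2032:Sun✓ 2036:Fri 2040:Wed 2044:Mon 2048:Sat 2052:Thu 2056:Tue 2060:Sun✓ 2064:Fri 2068:Wed 2072:Mon 2076:Sat 2080:Thu 2084:Tue 2088:Sun✓ 2092:Fri 2096:Wed 2104:Fri 2108:Wed 2112:Mon 2116:Sat 2120:Thu
Sunday: 2032, 2060, 2088 → 3.

3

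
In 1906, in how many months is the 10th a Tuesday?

Check the 10th of each month of 1906: Jan 10: Wed, Feb 10: Sat, Mar 10: Sat, Apr 10: Tue, May 10: Thu, Jun 10: Sun, Jul 10: Tue, Aug 10: Fri, Sep 10: Mon, Oct 10: Wed, Nov 10: Sat, Dec 10: Mon.
Tuesday occurs in April, July — 2 months.

2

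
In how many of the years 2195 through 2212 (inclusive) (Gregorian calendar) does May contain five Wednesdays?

8

May has 31 days; it has five Wednesdays when Wednesday falls among the first (month-length − 28) days — i.e. when May 1 is one of Wednesday/Tuesday/Monday.
May 1 by year: 2195:Fri 2196:Sun 2197:Mon✓ 2198:Tue✓ 2199:Wed✓ 2200:Thu 2201:Fri 2202:Sat 2203:Sun 2204:Tue✓ 2205:Wed✓ 2206:Thu 2207:Fri 2208:Sun 2209:Mon✓ 2210:Tue✓ 2211:Wed✓ 2212:Fri
Years with five Wednesdays: 2197, 2198, 2199, 2204, 2205, 2209, 2210, 2211 → 8.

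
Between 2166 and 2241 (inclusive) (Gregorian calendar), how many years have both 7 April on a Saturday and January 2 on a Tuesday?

8

Check each year's weekday for 7 April and January 2:
  2166: Mon/Thu  2167: Tue/Fri  2168: Thu/Sat  2169: Fri/Mon  2170: Sat/Tue ✓  2171: Sun/Wed  2172: Tue/Thu  2173: Wed/Sat  2174: Thu/Sun  2175: Fri/Mon  2176: Sun/Tue  2177: Mon/Thu  2178: Tue/Fri  2179: Wed/Sat  …(48 more)…  2228: Mon/Wed  2229: Tue/Fri  2230: Wed/Sat  2231: Thu/Sun  2232: Sat/Mon  2233: Sun/Wed  2234: Mon/Thu  2235: Tue/Fri  2236: Thu/Sat  2237: Fri/Mon  2238: Sat/Tue ✓  2239: Sun/Wed  2240: Tue/Thu  2241: Wed/Sat
Both conditions hold in: 2170, 2181, 2187, 2198, 2210, 2221, 2227, 2238 — 8.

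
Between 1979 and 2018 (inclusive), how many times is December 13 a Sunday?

6

Track December 13's weekday year by year (advancing +1, or +2 across a Feb 29):
  1979: Thu  1980: Sat (+2)  1981: Sun (+1) ✓  1982: Mon (+1)  1983: Tue (+1)
  1984: Thu (+2)  1985: Fri (+1)  1986: Sat (+1)  1987: Sun (+1) ✓  1988: Tue (+2)
  1989: Wed (+1)  1990: Thu (+1)  1991: Fri (+1)  1992: Sun (+2) ✓  … (12 more years) …
  2005: Tue (+1)  2006: Wed (+1)  2007: Thu (+1)  2008: Sat (+2)  2009: Sun (+1) ✓
  2010: Mon (+1)  2011: Tue (+1)  2012: Thu (+2)  2013: Fri (+1)  2014: Sat (+1)
  2015: Sun (+1) ✓  2016: Tue (+2)  2017: Wed (+1)  2018: Thu (+1)
Sunday years: 1981, 1987, 1992, 1998, 2009, 2015 — 6 in total.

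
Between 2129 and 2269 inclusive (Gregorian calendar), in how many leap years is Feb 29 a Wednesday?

6

Leap years in 2129–2269: 34 of them.
Feb 29 weekday advances by 5 (mod 7) from one leap year to the next four years later (or differs when a century non-leap intervenes).
Leap-day weekdays: 2132:Fri 2136:Wed✓ 2140:Mon 2144:Sat 2148:Thu 2152:Tue 2156:Sun 2160:Fri 2164:Wed✓ 2168:Mon 2172:Sat 2176:Thu 2180:Tue …(8 more)… 2220:Tue 2224:Sun 2228:Fri 2232:Wed✓ 2236:Mon 2240:Sat 2244:Thu 2248:Tue 2252:Sun 2256:Fri 2260:Wed✓ 2264:Mon 2268:Sat
Wednesday: 2136, 2164, 2192, 2204, 2232, 2260 → 6.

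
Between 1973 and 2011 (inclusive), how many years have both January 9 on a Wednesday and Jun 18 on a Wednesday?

2

Check each year's weekday for January 9 and Jun 18:
  1973: Tue/Mon  1974: Wed/Tue  1975: Thu/Wed  1976: Fri/Fri  1977: Sun/Sat  1978: Mon/Sun  1979: Tue/Mon  1980: Wed/Wed ✓  1981: Fri/Thu  1982: Sat/Fri  1983: Sun/Sat  1984: Mon/Mon  1985: Wed/Tue  1986: Thu/Wed  …(11 more)…  1998: Fri/Thu  1999: Sat/Fri  2000: Sun/Sun  2001: Tue/Mon  2002: Wed/Tue  2003: Thu/Wed  2004: Fri/Fri  2005: Sun/Sat  2006: Mon/Sun  2007: Tue/Mon  2008: Wed/Wed ✓  2009: Fri/Thu  2010: Sat/Fri  2011: Sun/Sat
Both conditions hold in: 1980, 2008 — 2.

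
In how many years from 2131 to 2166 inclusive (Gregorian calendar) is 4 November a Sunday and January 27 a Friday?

Check each year's weekday for 4 November and January 27:
  2131: Sun/Sat  2132: Tue/Sun  2133: Wed/Tue  2134: Thu/Wed  2135: Fri/Thu  2136: Sun/Fri ✓  2137: Mon/Sun  2138: Tue/Mon  2139: Wed/Tue  2140: Fri/Wed  2141: Sat/Fri  2142: Sun/Sat  2143: Mon/Sun  2144: Wed/Mon  …(8 more)…  2153: Sun/Sat  2154: Mon/Sun  2155: Tue/Mon  2156: Thu/Tue  2157: Fri/Thu  2158: Sat/Fri  2159: Sun/Sat  2160: Tue/Sun  2161: Wed/Tue  2162: Thu/Wed  2163: Fri/Thu  2164: Sun/Fri ✓  2165: Mon/Sun  2166: Tue/Mon
Both conditions hold in: 2136, 2164 — 2.

2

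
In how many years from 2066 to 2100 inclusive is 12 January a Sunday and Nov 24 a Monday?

Check each year's weekday for 12 January and Nov 24:
  2066: Tue/Wed  2067: Wed/Thu  2068: Thu/Sat  2069: Sat/Sun  2070: Sun/Mon ✓  2071: Mon/Tue  2072: Tue/Thu  2073: Thu/Fri  2074: Fri/Sat  2075: Sat/Sun  2076: Sun/Tue  2077: Tue/Wed  2078: Wed/Thu  2079: Thu/Fri  …(7 more)…  2087: Sun/Mon ✓  2088: Mon/Wed  2089: Wed/Thu  2090: Thu/Fri  2091: Fri/Sat  2092: Sat/Mon  2093: Mon/Tue  2094: Tue/Wed  2095: Wed/Thu  2096: Thu/Sat  2097: Sat/Sun  2098: Sun/Mon ✓  2099: Mon/Tue  2100: Tue/Wed
Both conditions hold in: 2070, 2081, 2087, 2098 — 4.

4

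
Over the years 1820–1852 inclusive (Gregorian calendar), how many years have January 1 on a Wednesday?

5

Track January 1's weekday year by year (advancing +1, or +2 across a Feb 29):
  1820: Sat  1821: Mon (+2)  1822: Tue (+1)  1823: Wed (+1) ✓  1824: Thu (+1)
  1825: Sat (+2)  1826: Sun (+1)  1827: Mon (+1)  1828: Tue (+1)  1829: Thu (+2)
  1830: Fri (+1)  1831: Sat (+1)  1832: Sun (+1)  1833: Tue (+2)  … (5 more years) …
  1839: Tue (+1)  1840: Wed (+1) ✓  1841: Fri (+2)  1842: Sat (+1)  1843: Sun (+1)
  1844: Mon (+1)  1845: Wed (+2) ✓  1846: Thu (+1)  1847: Fri (+1)  1848: Sat (+1)
  1849: Mon (+2)  1850: Tue (+1)  1851: Wed (+1) ✓  1852: Thu (+1)
Wednesday years: 1823, 1834, 1840, 1845, 1851 — 5 in total.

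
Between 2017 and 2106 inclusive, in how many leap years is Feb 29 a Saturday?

3

Leap years in 2017–2106: 21 of them.
Feb 29 weekday advances by 5 (mod 7) from one leap year to the next four years later (or differs when a century non-leap intervenes).
Leap-day weekdays: 2020:Sat✓ 2024:Thu 2028:Tue 2032:Sun 2036:Fri 2040:Wed 2044:Mon 2048:Sat✓ 2052:Thu 2056:Tue 2060:Sun 2064:Fri 2068:Wed 2072:Mon 2076:Sat✓ 2080:Thu 2084:Tue 2088:Sun 2092:Fri 2096:Wed 2104:Fri
Saturday: 2020, 2048, 2076 → 3.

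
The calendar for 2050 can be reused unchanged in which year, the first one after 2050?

2061

Two years share a calendar iff Jan 1 falls on the same weekday and both are leap or both are common. 2050: Jan 1 is Saturday, common year.
2051: Jan 1 Sunday, common
2052: Jan 1 Monday, leap
2053: Jan 1 Wednesday, common
2054: Jan 1 Thursday, common
2055: Jan 1 Friday, common
2056: Jan 1 Saturday, leap
2057: Jan 1 Monday, common
2058: Jan 1 Tuesday, common
2059: Jan 1 Wednesday, common
2060: Jan 1 Thursday, leap
2061: Jan 1 Saturday, common
2061 matches on both conditions.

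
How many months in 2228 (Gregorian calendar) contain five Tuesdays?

5

A month of length L has five Tuesdays iff its first Tuesday is on day ≤ L−28 (so day 1–3 in a 31-day month, 1–2 in a 30-day month, day 1 in a leap February).
Checking each month of 2228: Jan starts Tue (31d) ✓; Feb starts Fri (29d); Mar starts Sat (31d); Apr starts Tue (30d) ✓; May starts Thu (31d); Jun starts Sun (30d); Jul starts Tue (31d) ✓; Aug starts Fri (31d); Sep starts Mon (30d) ✓; Oct starts Wed (31d); Nov starts Sat (30d); Dec starts Mon (31d) ✓.
Five-Tuesday months: January, April, July, September, December → 5.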